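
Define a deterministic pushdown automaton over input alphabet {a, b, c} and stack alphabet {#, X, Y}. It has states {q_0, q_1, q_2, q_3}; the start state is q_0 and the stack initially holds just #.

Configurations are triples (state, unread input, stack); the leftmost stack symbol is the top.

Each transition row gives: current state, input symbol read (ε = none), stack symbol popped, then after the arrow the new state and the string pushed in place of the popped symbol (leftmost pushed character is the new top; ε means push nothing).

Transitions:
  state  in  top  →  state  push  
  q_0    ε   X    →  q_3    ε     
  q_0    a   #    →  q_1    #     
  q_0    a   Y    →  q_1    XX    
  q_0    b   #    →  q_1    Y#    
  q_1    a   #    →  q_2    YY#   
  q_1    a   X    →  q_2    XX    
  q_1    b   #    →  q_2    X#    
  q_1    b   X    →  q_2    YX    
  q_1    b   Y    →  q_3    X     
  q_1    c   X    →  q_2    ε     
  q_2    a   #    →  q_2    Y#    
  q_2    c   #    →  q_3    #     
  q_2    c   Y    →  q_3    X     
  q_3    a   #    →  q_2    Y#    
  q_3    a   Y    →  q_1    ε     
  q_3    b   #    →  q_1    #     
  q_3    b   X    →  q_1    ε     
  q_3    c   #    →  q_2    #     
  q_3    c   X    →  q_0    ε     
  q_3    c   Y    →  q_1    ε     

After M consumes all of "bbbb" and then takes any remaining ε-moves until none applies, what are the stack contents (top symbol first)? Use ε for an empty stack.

X#

(q_0, bbbb, #)
  read b, top #: go to q_1, push Y# → (q_1, bbb, Y#)
  read b, top Y: go to q_3, push X → (q_3, bb, X#)
  read b, top X: go to q_1, push ε → (q_1, b, #)
  read b, top #: go to q_2, push X# → (q_2, ε, X#)
All input consumed in state q_2 with stack X#.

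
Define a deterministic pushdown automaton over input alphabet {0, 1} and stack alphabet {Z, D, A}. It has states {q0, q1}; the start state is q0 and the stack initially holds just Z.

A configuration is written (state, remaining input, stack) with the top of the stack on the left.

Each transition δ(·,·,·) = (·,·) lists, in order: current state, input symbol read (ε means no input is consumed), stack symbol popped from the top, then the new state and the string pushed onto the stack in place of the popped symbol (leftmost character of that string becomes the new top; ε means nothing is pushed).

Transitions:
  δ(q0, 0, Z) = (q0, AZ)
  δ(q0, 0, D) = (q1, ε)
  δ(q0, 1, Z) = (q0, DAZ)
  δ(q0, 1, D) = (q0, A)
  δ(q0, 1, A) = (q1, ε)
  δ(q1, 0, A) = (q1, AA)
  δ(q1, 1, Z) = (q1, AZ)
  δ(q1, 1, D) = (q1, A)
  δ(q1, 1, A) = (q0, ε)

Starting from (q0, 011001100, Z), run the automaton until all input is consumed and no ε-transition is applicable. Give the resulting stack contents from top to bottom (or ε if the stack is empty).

(q0, 011001100, Z)
  read 0, top Z: go to q0, push AZ → (q0, 11001100, AZ)
  read 1, top A: go to q1, push ε → (q1, 1001100, Z)
  read 1, top Z: go to q1, push AZ → (q1, 001100, AZ)
  read 0, top A: go to q1, push AA → (q1, 01100, AAZ)
  read 0, top A: go to q1, push AA → (q1, 1100, AAAZ)
  read 1, top A: go to q0, push ε → (q0, 100, AAZ)
  read 1, top A: go to q1, push ε → (q1, 00, AZ)
  read 0, top A: go to q1, push AA → (q1, 0, AAZ)
  read 0, top A: go to q1, push AA → (q1, ε, AAAZ)
All input consumed in state q1 with stack AAAZ.

AAAZ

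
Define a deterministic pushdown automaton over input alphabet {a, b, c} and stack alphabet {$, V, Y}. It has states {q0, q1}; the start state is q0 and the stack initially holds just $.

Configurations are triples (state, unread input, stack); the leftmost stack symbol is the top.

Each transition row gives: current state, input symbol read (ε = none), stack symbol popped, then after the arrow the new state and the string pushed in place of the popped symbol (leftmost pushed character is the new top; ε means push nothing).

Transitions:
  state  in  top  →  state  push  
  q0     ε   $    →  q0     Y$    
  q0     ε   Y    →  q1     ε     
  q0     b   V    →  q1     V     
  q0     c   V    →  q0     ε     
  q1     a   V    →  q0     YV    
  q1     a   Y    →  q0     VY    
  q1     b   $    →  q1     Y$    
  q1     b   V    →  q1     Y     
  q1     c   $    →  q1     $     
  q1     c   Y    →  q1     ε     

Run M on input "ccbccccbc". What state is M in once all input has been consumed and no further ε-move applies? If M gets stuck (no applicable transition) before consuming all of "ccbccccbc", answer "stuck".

q1

(q0, ccbccccbc, $)
  ε-move, top $: go to q0, push Y$ → (q0, ccbccccbc, Y$)
  ε-move, top Y: go to q1, push ε → (q1, ccbccccbc, $)
  read c, top $: go to q1, push $ → (q1, cbccccbc, $)
  read c, top $: go to q1, push $ → (q1, bccccbc, $)
  read b, top $: go to q1, push Y$ → (q1, ccccbc, Y$)
  read c, top Y: go to q1, push ε → (q1, cccbc, $)
  read c, top $: go to q1, push $ → (q1, ccbc, $)
  read c, top $: go to q1, push $ → (q1, cbc, $)
  read c, top $: go to q1, push $ → (q1, bc, $)
  read b, top $: go to q1, push Y$ → (q1, c, Y$)
  read c, top Y: go to q1, push ε → (q1, ε, $)
All input consumed; M is in state q1.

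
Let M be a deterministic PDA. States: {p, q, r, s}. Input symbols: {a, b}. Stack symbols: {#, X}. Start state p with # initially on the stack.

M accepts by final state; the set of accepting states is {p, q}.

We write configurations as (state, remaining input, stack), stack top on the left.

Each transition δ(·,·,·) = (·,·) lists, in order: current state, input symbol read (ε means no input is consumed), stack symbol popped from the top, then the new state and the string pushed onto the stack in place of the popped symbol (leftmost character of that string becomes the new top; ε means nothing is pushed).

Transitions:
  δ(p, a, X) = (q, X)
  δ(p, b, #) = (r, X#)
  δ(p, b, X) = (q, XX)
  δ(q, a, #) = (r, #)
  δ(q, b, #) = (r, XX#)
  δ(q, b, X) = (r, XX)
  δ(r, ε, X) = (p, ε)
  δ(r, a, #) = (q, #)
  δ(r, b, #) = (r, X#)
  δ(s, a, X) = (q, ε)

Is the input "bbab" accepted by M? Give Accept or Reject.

(p, bbab, #)
  read b, top #: go to r, push X# → (r, bab, X#)
  ε-move, top X: go to p, push ε → (p, bab, #)
  read b, top #: go to r, push X# → (r, ab, X#)
  ε-move, top X: go to p, push ε → (p, ab, #)
No transition applies at (p, ab, #); input not fully consumed.

Reject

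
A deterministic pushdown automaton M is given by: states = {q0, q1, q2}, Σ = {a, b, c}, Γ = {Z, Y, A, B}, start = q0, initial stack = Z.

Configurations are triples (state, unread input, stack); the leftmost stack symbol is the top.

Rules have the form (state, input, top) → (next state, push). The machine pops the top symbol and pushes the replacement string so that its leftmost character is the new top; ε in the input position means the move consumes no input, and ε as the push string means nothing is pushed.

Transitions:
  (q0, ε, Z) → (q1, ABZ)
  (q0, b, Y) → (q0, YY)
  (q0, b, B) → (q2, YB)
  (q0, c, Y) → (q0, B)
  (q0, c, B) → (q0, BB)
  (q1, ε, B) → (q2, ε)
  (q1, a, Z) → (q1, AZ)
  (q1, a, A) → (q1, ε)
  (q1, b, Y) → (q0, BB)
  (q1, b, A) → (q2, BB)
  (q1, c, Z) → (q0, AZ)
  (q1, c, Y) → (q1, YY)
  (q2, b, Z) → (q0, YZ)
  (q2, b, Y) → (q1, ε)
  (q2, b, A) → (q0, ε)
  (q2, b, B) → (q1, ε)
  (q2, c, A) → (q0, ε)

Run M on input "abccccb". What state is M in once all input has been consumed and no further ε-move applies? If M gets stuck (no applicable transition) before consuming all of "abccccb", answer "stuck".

(q0, abccccb, Z)
  ε-move, top Z: go to q1, push ABZ → (q1, abccccb, ABZ)
  read a, top A: go to q1, push ε → (q1, bccccb, BZ)
  ε-move, top B: go to q2, push ε → (q2, bccccb, Z)
  read b, top Z: go to q0, push YZ → (q0, ccccb, YZ)
  read c, top Y: go to q0, push B → (q0, cccb, BZ)
  read c, top B: go to q0, push BB → (q0, ccb, BBZ)
  read c, top B: go to q0, push BB → (q0, cb, BBBZ)
  read c, top B: go to q0, push BB → (q0, b, BBBBZ)
  read b, top B: go to q2, push YB → (q2, ε, YBBBBZ)
All input consumed; M is in state q2.

q2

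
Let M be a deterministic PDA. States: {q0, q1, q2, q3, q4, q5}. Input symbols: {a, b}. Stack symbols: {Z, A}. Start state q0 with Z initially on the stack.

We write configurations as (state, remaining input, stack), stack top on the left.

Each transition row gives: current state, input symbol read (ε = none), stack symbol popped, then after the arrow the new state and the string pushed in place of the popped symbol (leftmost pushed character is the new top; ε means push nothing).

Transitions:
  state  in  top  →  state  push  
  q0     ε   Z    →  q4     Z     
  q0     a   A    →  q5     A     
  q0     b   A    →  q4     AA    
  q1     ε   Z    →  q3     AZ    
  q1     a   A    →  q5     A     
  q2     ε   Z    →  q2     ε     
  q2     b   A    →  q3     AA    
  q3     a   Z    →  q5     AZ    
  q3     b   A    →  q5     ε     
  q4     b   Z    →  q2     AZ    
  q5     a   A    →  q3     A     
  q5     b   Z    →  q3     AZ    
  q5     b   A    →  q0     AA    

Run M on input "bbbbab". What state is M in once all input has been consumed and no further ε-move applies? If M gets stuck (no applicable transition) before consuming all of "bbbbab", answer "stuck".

(q0, bbbbab, Z)
  ε-move, top Z: go to q4, push Z → (q4, bbbbab, Z)
  read b, top Z: go to q2, push AZ → (q2, bbbab, AZ)
  read b, top A: go to q3, push AA → (q3, bbab, AAZ)
  read b, top A: go to q5, push ε → (q5, bab, AZ)
  read b, top A: go to q0, push AA → (q0, ab, AAZ)
  read a, top A: go to q5, push A → (q5, b, AAZ)
  read b, top A: go to q0, push AA → (q0, ε, AAAZ)
All input consumed; M is in state q0.

q0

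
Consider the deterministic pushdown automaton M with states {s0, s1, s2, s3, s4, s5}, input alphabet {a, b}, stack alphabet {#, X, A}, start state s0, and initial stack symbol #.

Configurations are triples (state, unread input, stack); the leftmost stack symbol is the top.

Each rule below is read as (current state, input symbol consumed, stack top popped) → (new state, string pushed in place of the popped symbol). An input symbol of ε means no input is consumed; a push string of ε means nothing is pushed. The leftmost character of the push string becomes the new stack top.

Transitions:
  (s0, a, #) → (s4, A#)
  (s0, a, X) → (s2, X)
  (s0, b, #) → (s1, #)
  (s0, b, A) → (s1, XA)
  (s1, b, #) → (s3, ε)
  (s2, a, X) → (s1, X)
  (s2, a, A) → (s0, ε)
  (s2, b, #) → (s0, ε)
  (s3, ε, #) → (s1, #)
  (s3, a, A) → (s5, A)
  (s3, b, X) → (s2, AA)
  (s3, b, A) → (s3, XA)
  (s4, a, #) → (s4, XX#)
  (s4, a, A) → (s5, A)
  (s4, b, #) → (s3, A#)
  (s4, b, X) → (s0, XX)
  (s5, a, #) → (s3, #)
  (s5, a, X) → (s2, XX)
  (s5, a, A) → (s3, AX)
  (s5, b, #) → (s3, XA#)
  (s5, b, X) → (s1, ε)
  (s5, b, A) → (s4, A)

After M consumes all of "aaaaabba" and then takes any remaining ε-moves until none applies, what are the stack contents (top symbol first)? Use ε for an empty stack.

AAXX#

(s0, aaaaabba, #)
  read a, top #: go to s4, push A# → (s4, aaaabba, A#)
  read a, top A: go to s5, push A → (s5, aaabba, A#)
  read a, top A: go to s3, push AX → (s3, aabba, AX#)
  read a, top A: go to s5, push A → (s5, abba, AX#)
  read a, top A: go to s3, push AX → (s3, bba, AXX#)
  read b, top A: go to s3, push XA → (s3, ba, XAXX#)
  read b, top X: go to s2, push AA → (s2, a, AAAXX#)
  read a, top A: go to s0, push ε → (s0, ε, AAXX#)
All input consumed in state s0 with stack AAXX#.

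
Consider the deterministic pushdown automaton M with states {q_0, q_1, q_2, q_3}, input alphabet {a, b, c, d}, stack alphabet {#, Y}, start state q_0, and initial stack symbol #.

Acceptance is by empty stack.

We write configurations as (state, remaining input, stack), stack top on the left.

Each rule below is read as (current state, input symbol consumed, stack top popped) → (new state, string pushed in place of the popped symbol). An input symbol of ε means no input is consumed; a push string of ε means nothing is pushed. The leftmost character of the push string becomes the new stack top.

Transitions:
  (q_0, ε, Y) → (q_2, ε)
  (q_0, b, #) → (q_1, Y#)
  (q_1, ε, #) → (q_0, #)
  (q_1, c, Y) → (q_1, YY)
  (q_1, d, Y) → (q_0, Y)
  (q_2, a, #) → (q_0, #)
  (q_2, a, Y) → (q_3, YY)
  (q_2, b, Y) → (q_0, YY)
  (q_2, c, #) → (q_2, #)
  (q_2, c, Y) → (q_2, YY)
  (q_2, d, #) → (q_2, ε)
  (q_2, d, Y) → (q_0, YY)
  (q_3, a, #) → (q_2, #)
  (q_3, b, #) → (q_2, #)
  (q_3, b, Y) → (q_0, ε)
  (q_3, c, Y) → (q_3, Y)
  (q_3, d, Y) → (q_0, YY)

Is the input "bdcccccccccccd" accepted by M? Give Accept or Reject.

(q_0, bdcccccccccccd, #)
  read b, top #: go to q_1, push Y# → (q_1, dcccccccccccd, Y#)
  read d, top Y: go to q_0, push Y → (q_0, cccccccccccd, Y#)
  ε-move, top Y: go to q_2, push ε → (q_2, cccccccccccd, #)
  read c, top #: go to q_2, push # → (q_2, ccccccccccd, #)
  read c, top #: go to q_2, push # → (q_2, cccccccccd, #)
  read c, top #: go to q_2, push # → (q_2, ccccccccd, #)
  read c, top #: go to q_2, push # → (q_2, cccccccd, #)
  read c, top #: go to q_2, push # → (q_2, ccccccd, #)
  read c, top #: go to q_2, push # → (q_2, cccccd, #)
  read c, top #: go to q_2, push # → (q_2, ccccd, #)
  read c, top #: go to q_2, push # → (q_2, cccd, #)
  read c, top #: go to q_2, push # → (q_2, ccd, #)
  read c, top #: go to q_2, push # → (q_2, cd, #)
  read c, top #: go to q_2, push # → (q_2, d, #)
  read d, top #: go to q_2, push ε → (q_2, ε, ε)
All input consumed and the stack is empty.

Accept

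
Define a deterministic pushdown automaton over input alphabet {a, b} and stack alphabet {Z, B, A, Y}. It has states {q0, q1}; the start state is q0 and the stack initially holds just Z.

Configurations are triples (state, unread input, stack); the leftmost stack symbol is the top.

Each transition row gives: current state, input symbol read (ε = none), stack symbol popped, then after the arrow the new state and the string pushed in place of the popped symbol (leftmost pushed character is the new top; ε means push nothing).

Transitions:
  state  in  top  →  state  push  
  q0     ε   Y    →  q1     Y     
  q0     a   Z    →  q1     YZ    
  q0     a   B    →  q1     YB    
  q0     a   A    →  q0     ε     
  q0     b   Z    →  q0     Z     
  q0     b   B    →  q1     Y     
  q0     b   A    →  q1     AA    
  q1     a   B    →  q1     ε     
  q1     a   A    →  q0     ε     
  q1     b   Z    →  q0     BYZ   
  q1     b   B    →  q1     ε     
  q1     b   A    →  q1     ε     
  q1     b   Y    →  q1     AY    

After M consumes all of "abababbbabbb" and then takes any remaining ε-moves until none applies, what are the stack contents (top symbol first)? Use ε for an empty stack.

AYZ

(q0, abababbbabbb, Z) ⊢ (q1, bababbbabbb, YZ) ⊢ (q1, ababbbabbb, AYZ) ⊢ (q0, babbbabbb, YZ) ⊢ (q1, babbbabbb, YZ) ⊢ (q1, abbbabbb, AYZ) ⊢ (q0, bbbabbb, YZ) ⊢ (q1, bbbabbb, YZ) ⊢ (q1, bbabbb, AYZ) ⊢ (q1, babbb, YZ) ⊢ (q1, abbb, AYZ) ⊢ (q0, bbb, YZ) ⊢ (q1, bbb, YZ) ⊢ (q1, bb, AYZ) ⊢ (q1, b, YZ) ⊢ (q1, ε, AYZ)
All input consumed in state q1 with stack AYZ.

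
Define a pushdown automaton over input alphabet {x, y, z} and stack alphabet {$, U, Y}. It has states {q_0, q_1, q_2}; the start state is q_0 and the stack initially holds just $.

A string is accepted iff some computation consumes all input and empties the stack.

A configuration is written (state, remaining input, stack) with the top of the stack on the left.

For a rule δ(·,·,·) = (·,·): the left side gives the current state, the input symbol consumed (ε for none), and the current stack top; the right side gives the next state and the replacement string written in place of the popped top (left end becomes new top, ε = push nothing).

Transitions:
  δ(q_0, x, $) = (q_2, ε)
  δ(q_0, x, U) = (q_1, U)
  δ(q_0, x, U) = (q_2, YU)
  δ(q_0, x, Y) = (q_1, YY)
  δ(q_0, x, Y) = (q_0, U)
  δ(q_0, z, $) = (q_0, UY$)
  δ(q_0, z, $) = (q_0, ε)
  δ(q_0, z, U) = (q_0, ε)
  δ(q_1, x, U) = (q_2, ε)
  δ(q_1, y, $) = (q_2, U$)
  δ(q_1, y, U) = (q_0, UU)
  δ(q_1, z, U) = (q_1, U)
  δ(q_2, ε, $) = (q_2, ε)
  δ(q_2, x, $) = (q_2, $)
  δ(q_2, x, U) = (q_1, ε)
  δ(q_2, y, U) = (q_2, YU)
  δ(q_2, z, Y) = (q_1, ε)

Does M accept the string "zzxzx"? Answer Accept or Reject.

One accepting computation: (q_0, zzxzx, $) ⊢ (q_0, zxzx, UY$) ⊢ (q_0, xzx, Y$) ⊢ (q_0, zx, U$) ⊢ (q_0, x, $) ⊢ (q_2, ε, ε)
All input consumed and the stack is empty.

Accept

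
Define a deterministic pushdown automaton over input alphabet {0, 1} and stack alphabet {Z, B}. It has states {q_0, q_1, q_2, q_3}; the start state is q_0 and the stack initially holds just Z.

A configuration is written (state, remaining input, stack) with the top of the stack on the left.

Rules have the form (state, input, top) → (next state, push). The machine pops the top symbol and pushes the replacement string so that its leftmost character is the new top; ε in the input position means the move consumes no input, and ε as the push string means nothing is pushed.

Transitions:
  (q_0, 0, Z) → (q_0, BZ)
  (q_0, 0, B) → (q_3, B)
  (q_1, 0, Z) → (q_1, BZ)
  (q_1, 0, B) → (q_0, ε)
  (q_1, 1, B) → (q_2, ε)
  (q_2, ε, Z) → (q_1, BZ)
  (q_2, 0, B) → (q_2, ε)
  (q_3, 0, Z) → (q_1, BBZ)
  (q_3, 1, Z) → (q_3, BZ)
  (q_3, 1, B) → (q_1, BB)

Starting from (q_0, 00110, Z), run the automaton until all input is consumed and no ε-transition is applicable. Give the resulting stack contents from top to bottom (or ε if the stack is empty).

BZ

(q_0, 00110, Z) ⊢ (q_0, 0110, BZ) ⊢ (q_3, 110, BZ) ⊢ (q_1, 10, BBZ) ⊢ (q_2, 0, BZ) ⊢ (q_2, ε, Z) ⊢ (q_1, ε, BZ)
All input consumed in state q_1 with stack BZ.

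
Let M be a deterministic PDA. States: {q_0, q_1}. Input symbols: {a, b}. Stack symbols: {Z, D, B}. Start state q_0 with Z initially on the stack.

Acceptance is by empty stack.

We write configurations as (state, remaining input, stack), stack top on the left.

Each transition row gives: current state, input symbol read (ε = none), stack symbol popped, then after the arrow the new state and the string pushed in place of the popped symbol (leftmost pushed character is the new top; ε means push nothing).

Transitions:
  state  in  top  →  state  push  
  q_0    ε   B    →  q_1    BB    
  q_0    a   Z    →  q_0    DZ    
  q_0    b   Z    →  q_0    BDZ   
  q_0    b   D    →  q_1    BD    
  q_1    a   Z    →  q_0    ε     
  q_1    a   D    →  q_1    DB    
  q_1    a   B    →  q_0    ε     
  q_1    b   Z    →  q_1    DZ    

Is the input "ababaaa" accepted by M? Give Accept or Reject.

Reject

(q_0, ababaaa, Z)
  read a, top Z: go to q_0, push DZ → (q_0, babaaa, DZ)
  read b, top D: go to q_1, push BD → (q_1, abaaa, BDZ)
  read a, top B: go to q_0, push ε → (q_0, baaa, DZ)
  read b, top D: go to q_1, push BD → (q_1, aaa, BDZ)
  read a, top B: go to q_0, push ε → (q_0, aa, DZ)
No transition applies at (q_0, aa, DZ); input not fully consumed.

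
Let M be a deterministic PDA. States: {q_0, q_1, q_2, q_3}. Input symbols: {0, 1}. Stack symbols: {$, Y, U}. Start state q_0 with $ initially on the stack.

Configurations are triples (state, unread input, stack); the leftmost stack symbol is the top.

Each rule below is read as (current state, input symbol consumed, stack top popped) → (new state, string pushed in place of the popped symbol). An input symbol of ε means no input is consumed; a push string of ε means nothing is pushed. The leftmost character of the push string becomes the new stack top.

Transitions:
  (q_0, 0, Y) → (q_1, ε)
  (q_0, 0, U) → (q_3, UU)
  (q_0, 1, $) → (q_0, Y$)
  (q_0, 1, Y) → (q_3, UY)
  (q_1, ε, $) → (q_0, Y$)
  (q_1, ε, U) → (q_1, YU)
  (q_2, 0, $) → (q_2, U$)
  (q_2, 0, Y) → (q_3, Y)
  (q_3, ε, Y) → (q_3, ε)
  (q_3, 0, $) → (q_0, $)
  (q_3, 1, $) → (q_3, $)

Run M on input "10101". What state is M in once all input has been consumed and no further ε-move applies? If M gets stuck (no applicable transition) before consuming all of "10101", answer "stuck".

(q_0, 10101, $)
  read 1, top $: go to q_0, push Y$ → (q_0, 0101, Y$)
  read 0, top Y: go to q_1, push ε → (q_1, 101, $)
  ε-move, top $: go to q_0, push Y$ → (q_0, 101, Y$)
  read 1, top Y: go to q_3, push UY → (q_3, 01, UY$)
No transition for (q_3, 0, top U); M blocks with input 01 remaining.

stuck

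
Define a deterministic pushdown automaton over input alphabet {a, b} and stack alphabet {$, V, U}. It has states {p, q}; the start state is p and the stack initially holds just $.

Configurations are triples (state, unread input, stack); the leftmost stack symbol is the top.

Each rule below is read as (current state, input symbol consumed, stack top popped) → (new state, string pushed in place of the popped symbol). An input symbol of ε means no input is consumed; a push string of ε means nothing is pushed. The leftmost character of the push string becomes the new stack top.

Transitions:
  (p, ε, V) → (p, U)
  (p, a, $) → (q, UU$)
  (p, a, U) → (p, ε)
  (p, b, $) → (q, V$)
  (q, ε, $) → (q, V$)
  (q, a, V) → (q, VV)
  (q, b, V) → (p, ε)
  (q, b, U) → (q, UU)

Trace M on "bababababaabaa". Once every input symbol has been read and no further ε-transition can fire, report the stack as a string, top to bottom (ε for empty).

(p, bababababaabaa, $)
  read b, top $: go to q, push V$ → (q, ababababaabaa, V$)
  read a, top V: go to q, push VV → (q, babababaabaa, VV$)
  read b, top V: go to p, push ε → (p, abababaabaa, V$)
  ε-move, top V: go to p, push U → (p, abababaabaa, U$)
  read a, top U: go to p, push ε → (p, bababaabaa, $)
  read b, top $: go to q, push V$ → (q, ababaabaa, V$)
  read a, top V: go to q, push VV → (q, babaabaa, VV$)
  read b, top V: go to p, push ε → (p, abaabaa, V$)
  ε-move, top V: go to p, push U → (p, abaabaa, U$)
  read a, top U: go to p, push ε → (p, baabaa, $)
  read b, top $: go to q, push V$ → (q, aabaa, V$)
  read a, top V: go to q, push VV → (q, abaa, VV$)
  read a, top V: go to q, push VV → (q, baa, VVV$)
  read b, top V: go to p, push ε → (p, aa, VV$)
  ε-move, top V: go to p, push U → (p, aa, UV$)
  read a, top U: go to p, push ε → (p, a, V$)
  ε-move, top V: go to p, push U → (p, a, U$)
  read a, top U: go to p, push ε → (p, ε, $)
All input consumed in state p with stack $.

$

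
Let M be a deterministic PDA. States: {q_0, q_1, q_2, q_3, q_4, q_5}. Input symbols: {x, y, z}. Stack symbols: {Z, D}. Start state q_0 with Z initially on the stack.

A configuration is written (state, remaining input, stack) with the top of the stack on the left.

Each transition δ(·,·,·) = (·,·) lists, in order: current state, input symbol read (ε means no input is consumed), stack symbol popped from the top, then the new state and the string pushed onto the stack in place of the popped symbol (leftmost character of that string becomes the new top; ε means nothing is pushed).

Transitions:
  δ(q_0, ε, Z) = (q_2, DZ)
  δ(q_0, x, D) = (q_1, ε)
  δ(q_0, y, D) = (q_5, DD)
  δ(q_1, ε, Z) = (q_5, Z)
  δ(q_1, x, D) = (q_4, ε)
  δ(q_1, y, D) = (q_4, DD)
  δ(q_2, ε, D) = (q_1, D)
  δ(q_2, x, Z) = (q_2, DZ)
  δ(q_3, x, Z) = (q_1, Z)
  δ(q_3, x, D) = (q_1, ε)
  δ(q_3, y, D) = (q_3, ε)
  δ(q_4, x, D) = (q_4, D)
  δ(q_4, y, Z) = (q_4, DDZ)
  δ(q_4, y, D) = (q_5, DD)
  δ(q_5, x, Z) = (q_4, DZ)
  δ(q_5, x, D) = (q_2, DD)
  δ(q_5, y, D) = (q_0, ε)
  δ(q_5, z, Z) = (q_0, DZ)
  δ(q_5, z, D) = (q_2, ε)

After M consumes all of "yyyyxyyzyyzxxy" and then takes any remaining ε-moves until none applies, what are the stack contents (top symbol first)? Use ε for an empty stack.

DDDDDDZ

(q_0, yyyyxyyzyyzxxy, Z)
  ε-move, top Z: go to q_2, push DZ → (q_2, yyyyxyyzyyzxxy, DZ)
  ε-move, top D: go to q_1, push D → (q_1, yyyyxyyzyyzxxy, DZ)
  read y, top D: go to q_4, push DD → (q_4, yyyxyyzyyzxxy, DDZ)
  read y, top D: go to q_5, push DD → (q_5, yyxyyzyyzxxy, DDDZ)
  read y, top D: go to q_0, push ε → (q_0, yxyyzyyzxxy, DDZ)
  read y, top D: go to q_5, push DD → (q_5, xyyzyyzxxy, DDDZ)
  read x, top D: go to q_2, push DD → (q_2, yyzyyzxxy, DDDDZ)
  ε-move, top D: go to q_1, push D → (q_1, yyzyyzxxy, DDDDZ)
  read y, top D: go to q_4, push DD → (q_4, yzyyzxxy, DDDDDZ)
  read y, top D: go to q_5, push DD → (q_5, zyyzxxy, DDDDDDZ)
  read z, top D: go to q_2, push ε → (q_2, yyzxxy, DDDDDZ)
  ε-move, top D: go to q_1, push D → (q_1, yyzxxy, DDDDDZ)
  read y, top D: go to q_4, push DD → (q_4, yzxxy, DDDDDDZ)
  read y, top D: go to q_5, push DD → (q_5, zxxy, DDDDDDDZ)
  read z, top D: go to q_2, push ε → (q_2, xxy, DDDDDDZ)
  ε-move, top D: go to q_1, push D → (q_1, xxy, DDDDDDZ)
  read x, top D: go to q_4, push ε → (q_4, xy, DDDDDZ)
  read x, top D: go to q_4, push D → (q_4, y, DDDDDZ)
  read y, top D: go to q_5, push DD → (q_5, ε, DDDDDDZ)
All input consumed in state q_5 with stack DDDDDDZ.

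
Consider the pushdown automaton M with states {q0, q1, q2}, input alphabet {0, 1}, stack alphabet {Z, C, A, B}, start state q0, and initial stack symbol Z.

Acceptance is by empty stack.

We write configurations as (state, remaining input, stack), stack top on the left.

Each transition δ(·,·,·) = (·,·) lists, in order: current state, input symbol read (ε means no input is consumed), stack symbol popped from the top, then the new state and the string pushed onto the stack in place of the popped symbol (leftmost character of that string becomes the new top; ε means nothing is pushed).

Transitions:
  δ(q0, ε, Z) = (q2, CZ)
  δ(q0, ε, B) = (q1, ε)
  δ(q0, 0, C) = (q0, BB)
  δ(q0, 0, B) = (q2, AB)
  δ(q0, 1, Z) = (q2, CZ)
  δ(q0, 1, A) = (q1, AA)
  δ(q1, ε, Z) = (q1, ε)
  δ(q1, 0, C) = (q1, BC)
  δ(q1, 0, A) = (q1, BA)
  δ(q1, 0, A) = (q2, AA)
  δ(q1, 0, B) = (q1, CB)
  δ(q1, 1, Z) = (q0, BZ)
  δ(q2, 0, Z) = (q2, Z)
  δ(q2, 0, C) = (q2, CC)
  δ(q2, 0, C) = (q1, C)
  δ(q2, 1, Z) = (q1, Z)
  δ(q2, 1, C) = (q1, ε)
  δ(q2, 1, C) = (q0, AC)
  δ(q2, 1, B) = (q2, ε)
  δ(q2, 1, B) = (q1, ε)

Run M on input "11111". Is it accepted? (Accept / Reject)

One accepting computation: (q0, 11111, Z) ⊢ (q2, 1111, CZ) ⊢ (q1, 111, Z) ⊢ (q0, 11, BZ) ⊢ (q1, 11, Z) ⊢ (q0, 1, BZ) ⊢ (q1, 1, Z) ⊢ (q0, ε, BZ) ⊢ (q1, ε, Z) ⊢ (q1, ε, ε)
All input consumed and the stack is empty.

Accept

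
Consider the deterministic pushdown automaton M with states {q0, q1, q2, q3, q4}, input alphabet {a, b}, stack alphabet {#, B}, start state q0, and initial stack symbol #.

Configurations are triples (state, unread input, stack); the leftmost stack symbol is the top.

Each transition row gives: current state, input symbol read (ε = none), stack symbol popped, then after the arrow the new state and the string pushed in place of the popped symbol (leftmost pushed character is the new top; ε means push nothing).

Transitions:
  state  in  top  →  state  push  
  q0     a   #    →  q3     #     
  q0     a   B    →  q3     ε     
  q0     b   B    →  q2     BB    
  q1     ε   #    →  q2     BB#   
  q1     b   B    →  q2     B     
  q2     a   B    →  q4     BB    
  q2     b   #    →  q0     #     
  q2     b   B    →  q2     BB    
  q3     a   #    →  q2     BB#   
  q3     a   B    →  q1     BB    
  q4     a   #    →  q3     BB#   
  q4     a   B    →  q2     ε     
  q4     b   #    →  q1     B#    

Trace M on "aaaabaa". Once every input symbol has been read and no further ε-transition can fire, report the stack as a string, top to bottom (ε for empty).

BBB#

(q0, aaaabaa, #) ⊢ (q3, aaabaa, #) ⊢ (q2, aabaa, BB#) ⊢ (q4, abaa, BBB#) ⊢ (q2, baa, BB#) ⊢ (q2, aa, BBB#) ⊢ (q4, a, BBBB#) ⊢ (q2, ε, BBB#)
All input consumed in state q2 with stack BBB#.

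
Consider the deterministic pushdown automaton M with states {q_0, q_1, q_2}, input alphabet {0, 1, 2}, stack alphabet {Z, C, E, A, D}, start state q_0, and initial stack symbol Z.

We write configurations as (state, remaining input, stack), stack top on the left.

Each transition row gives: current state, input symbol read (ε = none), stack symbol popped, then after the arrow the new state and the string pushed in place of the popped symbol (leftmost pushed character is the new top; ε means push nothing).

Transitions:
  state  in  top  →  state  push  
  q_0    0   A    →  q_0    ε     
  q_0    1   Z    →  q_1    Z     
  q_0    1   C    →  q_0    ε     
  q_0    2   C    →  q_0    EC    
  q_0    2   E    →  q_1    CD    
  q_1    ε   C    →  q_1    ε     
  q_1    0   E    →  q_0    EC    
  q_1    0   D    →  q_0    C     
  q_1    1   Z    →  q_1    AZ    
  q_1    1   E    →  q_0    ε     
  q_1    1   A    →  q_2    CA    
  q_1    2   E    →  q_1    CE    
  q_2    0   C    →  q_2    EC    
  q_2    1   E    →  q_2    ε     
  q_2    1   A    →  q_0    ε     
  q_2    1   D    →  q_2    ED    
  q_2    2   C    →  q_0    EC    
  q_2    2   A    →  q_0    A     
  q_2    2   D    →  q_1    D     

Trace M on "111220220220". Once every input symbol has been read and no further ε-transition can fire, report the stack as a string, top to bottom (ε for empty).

(q_0, 111220220220, Z)
  read 1, top Z: go to q_1, push Z → (q_1, 11220220220, Z)
  read 1, top Z: go to q_1, push AZ → (q_1, 1220220220, AZ)
  read 1, top A: go to q_2, push CA → (q_2, 220220220, CAZ)
  read 2, top C: go to q_0, push EC → (q_0, 20220220, ECAZ)
  read 2, top E: go to q_1, push CD → (q_1, 0220220, CDCAZ)
  ε-move, top C: go to q_1, push ε → (q_1, 0220220, DCAZ)
  read 0, top D: go to q_0, push C → (q_0, 220220, CCAZ)
  read 2, top C: go to q_0, push EC → (q_0, 20220, ECCAZ)
  read 2, top E: go to q_1, push CD → (q_1, 0220, CDCCAZ)
  ε-move, top C: go to q_1, push ε → (q_1, 0220, DCCAZ)
  read 0, top D: go to q_0, push C → (q_0, 220, CCCAZ)
  read 2, top C: go to q_0, push EC → (q_0, 20, ECCCAZ)
  read 2, top E: go to q_1, push CD → (q_1, 0, CDCCCAZ)
  ε-move, top C: go to q_1, push ε → (q_1, 0, DCCCAZ)
  read 0, top D: go to q_0, push C → (q_0, ε, CCCCAZ)
All input consumed in state q_0 with stack CCCCAZ.

CCCCAZ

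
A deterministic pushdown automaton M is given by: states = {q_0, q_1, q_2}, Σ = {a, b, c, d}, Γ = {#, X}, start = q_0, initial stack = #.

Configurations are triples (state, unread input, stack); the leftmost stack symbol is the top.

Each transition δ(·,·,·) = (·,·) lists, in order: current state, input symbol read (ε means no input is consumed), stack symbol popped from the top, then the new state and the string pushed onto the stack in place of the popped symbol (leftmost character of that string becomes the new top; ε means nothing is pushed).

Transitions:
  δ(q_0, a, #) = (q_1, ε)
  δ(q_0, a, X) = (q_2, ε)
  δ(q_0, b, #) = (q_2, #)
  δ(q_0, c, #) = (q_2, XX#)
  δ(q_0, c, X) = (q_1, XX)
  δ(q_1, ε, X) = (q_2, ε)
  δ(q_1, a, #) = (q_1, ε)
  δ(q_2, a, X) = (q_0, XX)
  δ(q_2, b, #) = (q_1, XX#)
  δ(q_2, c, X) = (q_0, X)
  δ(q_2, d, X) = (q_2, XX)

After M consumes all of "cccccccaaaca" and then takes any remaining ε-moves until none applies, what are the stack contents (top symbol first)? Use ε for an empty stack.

(q_0, cccccccaaaca, #)
  read c, top #: go to q_2, push XX# → (q_2, ccccccaaaca, XX#)
  read c, top X: go to q_0, push X → (q_0, cccccaaaca, XX#)
  read c, top X: go to q_1, push XX → (q_1, ccccaaaca, XXX#)
  ε-move, top X: go to q_2, push ε → (q_2, ccccaaaca, XX#)
  read c, top X: go to q_0, push X → (q_0, cccaaaca, XX#)
  read c, top X: go to q_1, push XX → (q_1, ccaaaca, XXX#)
  ε-move, top X: go to q_2, push ε → (q_2, ccaaaca, XX#)
  read c, top X: go to q_0, push X → (q_0, caaaca, XX#)
  read c, top X: go to q_1, push XX → (q_1, aaaca, XXX#)
  ε-move, top X: go to q_2, push ε → (q_2, aaaca, XX#)
  read a, top X: go to q_0, push XX → (q_0, aaca, XXX#)
  read a, top X: go to q_2, push ε → (q_2, aca, XX#)
  read a, top X: go to q_0, push XX → (q_0, ca, XXX#)
  read c, top X: go to q_1, push XX → (q_1, a, XXXX#)
  ε-move, top X: go to q_2, push ε → (q_2, a, XXX#)
  read a, top X: go to q_0, push XX → (q_0, ε, XXXX#)
All input consumed in state q_0 with stack XXXX#.

XXXX#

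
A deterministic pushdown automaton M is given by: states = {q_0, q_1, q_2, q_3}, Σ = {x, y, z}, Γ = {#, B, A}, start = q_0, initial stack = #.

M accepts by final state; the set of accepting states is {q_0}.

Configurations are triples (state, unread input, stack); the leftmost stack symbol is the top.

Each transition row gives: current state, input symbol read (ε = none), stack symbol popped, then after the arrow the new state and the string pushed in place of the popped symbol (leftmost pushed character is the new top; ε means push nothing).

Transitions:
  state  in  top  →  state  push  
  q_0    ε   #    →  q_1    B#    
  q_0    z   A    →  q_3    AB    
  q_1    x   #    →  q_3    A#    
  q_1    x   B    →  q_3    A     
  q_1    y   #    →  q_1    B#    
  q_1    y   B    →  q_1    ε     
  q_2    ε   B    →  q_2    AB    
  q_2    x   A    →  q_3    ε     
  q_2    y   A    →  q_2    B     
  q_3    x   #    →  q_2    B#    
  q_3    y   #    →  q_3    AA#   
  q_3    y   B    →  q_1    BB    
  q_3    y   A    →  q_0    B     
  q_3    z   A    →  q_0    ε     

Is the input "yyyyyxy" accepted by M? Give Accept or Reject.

(q_0, yyyyyxy, #)
  ε-move, top #: go to q_1, push B# → (q_1, yyyyyxy, B#)
  read y, top B: go to q_1, push ε → (q_1, yyyyxy, #)
  read y, top #: go to q_1, push B# → (q_1, yyyxy, B#)
  read y, top B: go to q_1, push ε → (q_1, yyxy, #)
  read y, top #: go to q_1, push B# → (q_1, yxy, B#)
  read y, top B: go to q_1, push ε → (q_1, xy, #)
  read x, top #: go to q_3, push A# → (q_3, y, A#)
  read y, top A: go to q_0, push B → (q_0, ε, B#)
All input consumed; state q_0 ∈ F.

Accept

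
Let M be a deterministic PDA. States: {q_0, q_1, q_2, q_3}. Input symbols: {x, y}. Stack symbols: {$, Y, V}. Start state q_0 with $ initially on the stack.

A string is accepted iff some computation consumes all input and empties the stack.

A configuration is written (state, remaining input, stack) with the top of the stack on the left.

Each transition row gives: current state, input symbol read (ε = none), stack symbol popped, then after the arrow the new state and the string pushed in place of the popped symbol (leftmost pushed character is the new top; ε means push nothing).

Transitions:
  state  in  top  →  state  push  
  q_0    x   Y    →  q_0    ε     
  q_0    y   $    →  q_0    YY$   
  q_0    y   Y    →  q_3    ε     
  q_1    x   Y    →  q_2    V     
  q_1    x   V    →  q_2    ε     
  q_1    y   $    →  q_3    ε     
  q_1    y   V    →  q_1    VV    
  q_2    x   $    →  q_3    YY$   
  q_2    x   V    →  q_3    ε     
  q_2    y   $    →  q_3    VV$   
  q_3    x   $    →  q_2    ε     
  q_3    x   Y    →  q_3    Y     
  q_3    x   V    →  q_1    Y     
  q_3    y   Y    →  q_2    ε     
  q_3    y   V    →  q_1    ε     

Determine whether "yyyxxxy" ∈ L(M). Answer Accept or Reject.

Reject

(q_0, yyyxxxy, $)
  read y, top $: go to q_0, push YY$ → (q_0, yyxxxy, YY$)
  read y, top Y: go to q_3, push ε → (q_3, yxxxy, Y$)
  read y, top Y: go to q_2, push ε → (q_2, xxxy, $)
  read x, top $: go to q_3, push YY$ → (q_3, xxy, YY$)
  read x, top Y: go to q_3, push Y → (q_3, xy, YY$)
  read x, top Y: go to q_3, push Y → (q_3, y, YY$)
  read y, top Y: go to q_2, push ε → (q_2, ε, Y$)
All input consumed; stack is Y$, not empty, and no further ε-move applies.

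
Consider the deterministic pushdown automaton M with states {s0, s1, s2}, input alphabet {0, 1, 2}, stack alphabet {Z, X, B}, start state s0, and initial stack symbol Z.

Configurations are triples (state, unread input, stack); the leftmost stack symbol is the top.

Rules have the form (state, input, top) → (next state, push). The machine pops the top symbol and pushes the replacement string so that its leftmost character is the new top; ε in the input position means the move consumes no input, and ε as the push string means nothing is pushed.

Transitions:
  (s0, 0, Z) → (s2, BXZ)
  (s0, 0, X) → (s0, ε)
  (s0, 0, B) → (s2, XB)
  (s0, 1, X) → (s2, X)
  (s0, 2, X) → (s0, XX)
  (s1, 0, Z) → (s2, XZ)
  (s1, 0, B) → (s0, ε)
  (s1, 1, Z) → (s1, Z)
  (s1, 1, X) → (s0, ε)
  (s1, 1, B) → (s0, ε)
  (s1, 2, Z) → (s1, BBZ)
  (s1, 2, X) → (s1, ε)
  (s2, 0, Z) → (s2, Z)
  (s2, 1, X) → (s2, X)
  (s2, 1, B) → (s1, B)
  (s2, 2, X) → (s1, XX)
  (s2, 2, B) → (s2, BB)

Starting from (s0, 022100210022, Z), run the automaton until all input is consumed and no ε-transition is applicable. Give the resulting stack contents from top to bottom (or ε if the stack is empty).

(s0, 022100210022, Z)
  read 0, top Z: go to s2, push BXZ → (s2, 22100210022, BXZ)
  read 2, top B: go to s2, push BB → (s2, 2100210022, BBXZ)
  read 2, top B: go to s2, push BB → (s2, 100210022, BBBXZ)
  read 1, top B: go to s1, push B → (s1, 00210022, BBBXZ)
  read 0, top B: go to s0, push ε → (s0, 0210022, BBXZ)
  read 0, top B: go to s2, push XB → (s2, 210022, XBBXZ)
  read 2, top X: go to s1, push XX → (s1, 10022, XXBBXZ)
  read 1, top X: go to s0, push ε → (s0, 0022, XBBXZ)
  read 0, top X: go to s0, push ε → (s0, 022, BBXZ)
  read 0, top B: go to s2, push XB → (s2, 22, XBBXZ)
  read 2, top X: go to s1, push XX → (s1, 2, XXBBXZ)
  read 2, top X: go to s1, push ε → (s1, ε, XBBXZ)
All input consumed in state s1 with stack XBBXZ.

XBBXZ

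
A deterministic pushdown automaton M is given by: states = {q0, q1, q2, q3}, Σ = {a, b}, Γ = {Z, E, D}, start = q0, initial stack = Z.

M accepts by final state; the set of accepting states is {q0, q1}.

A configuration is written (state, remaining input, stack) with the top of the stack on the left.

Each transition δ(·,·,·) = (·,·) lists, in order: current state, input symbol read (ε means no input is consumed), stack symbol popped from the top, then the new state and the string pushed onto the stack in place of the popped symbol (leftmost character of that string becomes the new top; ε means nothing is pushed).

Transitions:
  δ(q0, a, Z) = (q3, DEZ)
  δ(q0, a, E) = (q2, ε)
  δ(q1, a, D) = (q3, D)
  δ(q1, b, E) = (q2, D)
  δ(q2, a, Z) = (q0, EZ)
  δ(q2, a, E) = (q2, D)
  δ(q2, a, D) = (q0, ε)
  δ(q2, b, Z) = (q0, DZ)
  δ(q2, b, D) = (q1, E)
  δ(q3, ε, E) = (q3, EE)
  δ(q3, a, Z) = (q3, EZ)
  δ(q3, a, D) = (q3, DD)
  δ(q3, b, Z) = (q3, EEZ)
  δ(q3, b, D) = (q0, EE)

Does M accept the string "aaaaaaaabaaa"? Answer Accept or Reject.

Accept

(q0, aaaaaaaabaaa, Z)
  read a, top Z: go to q3, push DEZ → (q3, aaaaaaabaaa, DEZ)
  read a, top D: go to q3, push DD → (q3, aaaaaabaaa, DDEZ)
  read a, top D: go to q3, push DD → (q3, aaaaabaaa, DDDEZ)
  read a, top D: go to q3, push DD → (q3, aaaabaaa, DDDDEZ)
  read a, top D: go to q3, push DD → (q3, aaabaaa, DDDDDEZ)
  read a, top D: go to q3, push DD → (q3, aabaaa, DDDDDDEZ)
  read a, top D: go to q3, push DD → (q3, abaaa, DDDDDDDEZ)
  read a, top D: go to q3, push DD → (q3, baaa, DDDDDDDDEZ)
  read b, top D: go to q0, push EE → (q0, aaa, EEDDDDDDDEZ)
  read a, top E: go to q2, push ε → (q2, aa, EDDDDDDDEZ)
  read a, top E: go to q2, push D → (q2, a, DDDDDDDDEZ)
  read a, top D: go to q0, push ε → (q0, ε, DDDDDDDEZ)
All input consumed; state q0 ∈ F.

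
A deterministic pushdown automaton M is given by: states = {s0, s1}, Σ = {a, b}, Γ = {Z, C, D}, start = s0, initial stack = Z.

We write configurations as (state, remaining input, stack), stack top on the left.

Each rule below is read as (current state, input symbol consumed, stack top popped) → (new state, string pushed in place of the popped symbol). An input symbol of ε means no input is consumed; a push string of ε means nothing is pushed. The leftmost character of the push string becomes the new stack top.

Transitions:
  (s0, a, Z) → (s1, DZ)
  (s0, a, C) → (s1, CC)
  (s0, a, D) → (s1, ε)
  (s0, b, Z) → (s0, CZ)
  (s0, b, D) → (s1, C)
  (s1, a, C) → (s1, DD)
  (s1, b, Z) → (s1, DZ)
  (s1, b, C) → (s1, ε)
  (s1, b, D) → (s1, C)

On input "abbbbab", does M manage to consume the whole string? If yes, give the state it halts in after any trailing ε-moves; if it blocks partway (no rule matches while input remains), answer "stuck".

(s0, abbbbab, Z)
  read a, top Z: go to s1, push DZ → (s1, bbbbab, DZ)
  read b, top D: go to s1, push C → (s1, bbbab, CZ)
  read b, top C: go to s1, push ε → (s1, bbab, Z)
  read b, top Z: go to s1, push DZ → (s1, bab, DZ)
  read b, top D: go to s1, push C → (s1, ab, CZ)
  read a, top C: go to s1, push DD → (s1, b, DDZ)
  read b, top D: go to s1, push C → (s1, ε, CDZ)
All input consumed; M is in state s1.

s1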